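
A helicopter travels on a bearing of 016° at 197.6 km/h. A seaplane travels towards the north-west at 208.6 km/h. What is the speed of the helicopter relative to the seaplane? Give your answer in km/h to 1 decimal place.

206.4 km/h

Taking east as x and north as y: helicopter velocity = (54.466, 189.945) km/h; seaplane velocity = (-147.502, 147.502) km/h.
Velocity of helicopter relative to seaplane = (54.466, 189.945) − (-147.502, 147.502) = (201.968, 42.443) km/h.
Magnitude = |(201.968, 42.443)| = 206.380 km/h.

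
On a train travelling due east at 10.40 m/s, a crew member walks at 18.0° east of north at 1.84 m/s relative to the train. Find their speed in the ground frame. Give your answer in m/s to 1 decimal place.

Taking east as x and north as y: train velocity = (10.400, 0.000) m/s; crew member velocity relative to train = (0.569, 1.750) m/s.
Velocity relative to ground = (10.400, 0.000) + (0.569, 1.750) = (10.969, 1.750) m/s.
Speed = |(10.969, 1.750)| = 11.107 m/s.

11.1 m/s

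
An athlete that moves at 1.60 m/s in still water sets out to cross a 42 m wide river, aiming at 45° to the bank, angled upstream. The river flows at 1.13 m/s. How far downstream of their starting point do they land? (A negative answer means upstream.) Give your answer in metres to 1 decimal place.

Perpendicular speed = 1.131 m/s; crossing time = 42 / 1.131 = 37.123 s.
Net downstream speed = -0.001 m/s.
Drift = -0.001 × 37.123 = -0.051 m (upstream).

-0.1 m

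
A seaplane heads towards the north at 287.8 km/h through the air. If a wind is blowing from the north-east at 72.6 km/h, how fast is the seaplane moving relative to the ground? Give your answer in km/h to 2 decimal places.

241.97 km/h

Taking east as x and north as y: velocity relative to the air = (0.000, 287.800) km/h; the air relative to ground = (-51.336, -51.336) km/h.
Velocity relative to ground = (0.000, 287.800) + (-51.336, -51.336) = (-51.336, 236.464) km/h.
Speed = |(-51.336, 236.464)| = 241.972 km/h.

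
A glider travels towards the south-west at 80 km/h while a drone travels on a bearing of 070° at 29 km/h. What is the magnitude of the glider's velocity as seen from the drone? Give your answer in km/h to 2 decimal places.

106.99 km/h

Taking east as x and north as y: glider velocity = (-56.569, -56.569) km/h; drone velocity = (27.251, 9.919) km/h.
Velocity of glider relative to drone = (-56.569, -56.569) − (27.251, 9.919) = (-83.820, -66.487) km/h.
Magnitude = |(-83.820, -66.487)| = 106.987 km/h.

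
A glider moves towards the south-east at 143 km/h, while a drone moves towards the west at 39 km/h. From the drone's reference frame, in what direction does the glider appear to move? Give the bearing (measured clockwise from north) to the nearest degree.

126°

Taking east as x and north as y: glider velocity = (101.116, -101.116) km/h; drone velocity = (-39.000, 0.000) km/h.
Velocity of glider relative to drone = (101.116, -101.116) − (-39.000, 0.000) = (140.116, -101.116) km/h.
Bearing = atan2(140.12, -101.12) = 125.82° clockwise from north.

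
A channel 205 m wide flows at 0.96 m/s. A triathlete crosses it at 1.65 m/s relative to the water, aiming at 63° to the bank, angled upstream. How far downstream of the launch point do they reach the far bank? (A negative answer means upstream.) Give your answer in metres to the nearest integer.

29 m

Perpendicular speed = 1.470 m/s; crossing time = 205 / 1.470 = 139.441 s.
Net downstream speed = 0.211 m/s.
Drift = 0.211 × 139.441 = 29.410 m (downstream).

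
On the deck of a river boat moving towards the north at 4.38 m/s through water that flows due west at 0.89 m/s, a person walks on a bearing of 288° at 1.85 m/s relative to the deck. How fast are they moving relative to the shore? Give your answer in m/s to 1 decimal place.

In east/north components (m/s): person relative to river boat = (-1.759, 0.572); river boat relative to water = (0.000, 4.380); water relative to ground = (-0.890, 0.000).
Sum = (-2.649, 4.952) m/s.
Speed = |(-2.649, 4.952)| = 5.616 m/s.

5.6 m/s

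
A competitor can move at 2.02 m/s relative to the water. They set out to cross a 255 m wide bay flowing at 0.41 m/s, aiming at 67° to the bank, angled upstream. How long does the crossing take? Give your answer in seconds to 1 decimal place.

The component of the competitor's velocity perpendicular to the bank is 2.02 × sin 67° = 1.859 m/s.
The flow acts along the bank and has no component across it.
Time = 255 / 1.859 = 137.140 s.

137.1 s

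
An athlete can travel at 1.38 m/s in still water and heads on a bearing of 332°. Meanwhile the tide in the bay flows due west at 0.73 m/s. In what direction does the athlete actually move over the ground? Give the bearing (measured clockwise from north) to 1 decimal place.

Taking east as x and north as y: velocity relative to the water = (-0.648, 1.218) m/s; the water relative to ground = (-0.730, 0.000) m/s.
Velocity relative to ground = (-0.648, 1.218) + (-0.730, 0.000) = (-1.378, 1.218) m/s.
Bearing = atan2(-1.38, 1.22) = 311.49° clockwise from north.

311.5°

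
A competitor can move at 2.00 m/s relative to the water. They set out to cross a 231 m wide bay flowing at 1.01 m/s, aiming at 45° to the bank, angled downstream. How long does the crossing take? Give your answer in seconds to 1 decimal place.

163.3 s

The component of the competitor's velocity perpendicular to the bank is 2.00 × sin 45° = 1.414 m/s.
The flow acts along the bank and has no component across it.
Time = 231 / 1.414 = 163.342 s.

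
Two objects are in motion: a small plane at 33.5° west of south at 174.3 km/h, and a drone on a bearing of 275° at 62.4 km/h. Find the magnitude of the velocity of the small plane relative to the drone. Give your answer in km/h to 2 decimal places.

154.58 km/h

Taking east as x and north as y: small plane velocity = (-96.203, -145.346) km/h; drone velocity = (-62.163, 5.439) km/h.
Velocity of small plane relative to drone = (-96.203, -145.346) − (-62.163, 5.439) = (-34.040, -150.785) km/h.
Magnitude = |(-34.040, -150.785)| = 154.579 km/h.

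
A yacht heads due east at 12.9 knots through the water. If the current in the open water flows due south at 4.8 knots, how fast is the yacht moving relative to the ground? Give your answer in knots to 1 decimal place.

13.8 knots

Taking east as x and north as y: velocity relative to the water = (12.900, 0.000) knots; the water relative to ground = (0.000, -4.800) knots.
Velocity relative to ground = (12.900, 0.000) + (0.000, -4.800) = (12.900, -4.800) knots.
Speed = |(12.900, -4.800)| = 13.764 knots.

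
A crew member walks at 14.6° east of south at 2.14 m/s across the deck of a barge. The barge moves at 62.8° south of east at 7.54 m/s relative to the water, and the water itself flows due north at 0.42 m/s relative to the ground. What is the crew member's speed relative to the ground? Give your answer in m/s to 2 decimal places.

9.26 m/s

In east/north components (m/s): crew member relative to barge = (0.539, -2.071); barge relative to water = (3.447, -6.706); water relative to ground = (0.000, 0.420).
Sum = (3.986, -8.357) m/s.
Speed = |(3.986, -8.357)| = 9.259 m/s.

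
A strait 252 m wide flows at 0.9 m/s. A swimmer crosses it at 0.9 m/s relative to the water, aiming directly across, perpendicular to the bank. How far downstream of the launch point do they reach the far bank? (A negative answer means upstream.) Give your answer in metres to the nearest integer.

Perpendicular speed = 0.900 m/s; crossing time = 252 / 0.900 = 280.000 s.
Net downstream speed = 0.900 m/s.
Drift = 0.900 × 280.000 = 252.000 m (downstream).

252 m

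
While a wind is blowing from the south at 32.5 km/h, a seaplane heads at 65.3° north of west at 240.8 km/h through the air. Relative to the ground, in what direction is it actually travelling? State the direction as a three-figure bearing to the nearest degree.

Taking east as x and north as y: velocity relative to the air = (-100.622, 218.769) km/h; the air relative to ground = (0.000, 32.500) km/h.
Velocity relative to ground = (-100.622, 218.769) + (0.000, 32.500) = (-100.622, 251.269) km/h.
Bearing = atan2(-100.62, 251.27) = 338.18° clockwise from north.

338°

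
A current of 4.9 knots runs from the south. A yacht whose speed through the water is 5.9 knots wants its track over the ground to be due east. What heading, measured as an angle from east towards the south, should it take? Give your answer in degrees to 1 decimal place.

56.2°

The current pushes perpendicular to the desired track; the heading must have a component into the current equal to 4.9 knots: 5.9 sin θ = 4.9.
sin θ = 0.8305, so θ = 56.151°.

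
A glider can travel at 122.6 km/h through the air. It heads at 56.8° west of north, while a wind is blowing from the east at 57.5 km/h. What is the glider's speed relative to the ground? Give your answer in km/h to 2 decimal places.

Taking east as x and north as y: velocity relative to the air = (-102.587, 67.131) km/h; the air relative to ground = (-57.500, 0.000) km/h.
Velocity relative to ground = (-102.587, 67.131) + (-57.500, 0.000) = (-160.087, 67.131) km/h.
Speed = |(-160.087, 67.131)| = 173.593 km/h.

173.59 km/h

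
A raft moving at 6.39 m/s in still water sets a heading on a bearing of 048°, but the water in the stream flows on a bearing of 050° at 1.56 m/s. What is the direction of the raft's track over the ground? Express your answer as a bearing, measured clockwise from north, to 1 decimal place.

Taking east as x and north as y: velocity relative to the water = (4.749, 4.276) m/s; the water relative to ground = (1.195, 1.003) m/s.
Velocity relative to ground = (4.749, 4.276) + (1.195, 1.003) = (5.944, 5.278) m/s.
Bearing = atan2(5.94, 5.28) = 48.39° clockwise from north.

048.4°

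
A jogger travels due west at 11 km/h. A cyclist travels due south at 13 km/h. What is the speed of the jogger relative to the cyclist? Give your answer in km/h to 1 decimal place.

Taking east as x and north as y: jogger velocity = (-11.000, 0.000) km/h; cyclist velocity = (0.000, -13.000) km/h.
Velocity of jogger relative to cyclist = (-11.000, 0.000) − (0.000, -13.000) = (-11.000, 13.000) km/h.
Magnitude = |(-11.000, 13.000)| = 17.029 km/h.

17.0 km/h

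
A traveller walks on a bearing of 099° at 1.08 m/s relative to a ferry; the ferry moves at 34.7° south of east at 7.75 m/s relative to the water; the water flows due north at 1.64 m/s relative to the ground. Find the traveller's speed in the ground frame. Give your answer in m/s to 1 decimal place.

8.0 m/s

In east/north components (m/s): traveller relative to ferry = (1.067, -0.169); ferry relative to water = (6.372, -4.412); water relative to ground = (0.000, 1.640).
Sum = (7.438, -2.941) m/s.
Speed = |(7.438, -2.941)| = 7.999 m/s.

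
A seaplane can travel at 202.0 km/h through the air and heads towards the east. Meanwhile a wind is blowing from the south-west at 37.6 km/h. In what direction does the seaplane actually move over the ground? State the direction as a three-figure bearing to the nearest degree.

083°

Taking east as x and north as y: velocity relative to the air = (202.000, 0.000) km/h; the air relative to ground = (26.587, 26.587) km/h.
Velocity relative to ground = (202.000, 0.000) + (26.587, 26.587) = (228.587, 26.587) km/h.
Bearing = atan2(228.59, 26.59) = 83.37° clockwise from north.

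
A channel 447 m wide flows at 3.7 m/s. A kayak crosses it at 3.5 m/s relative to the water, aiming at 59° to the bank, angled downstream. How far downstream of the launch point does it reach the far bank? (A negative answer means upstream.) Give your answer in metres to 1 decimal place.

Perpendicular speed = 3.000 m/s; crossing time = 447 / 3.000 = 148.996 s.
Net downstream speed = 5.503 m/s.
Drift = 5.503 × 148.996 = 819.869 m (downstream).

819.9 m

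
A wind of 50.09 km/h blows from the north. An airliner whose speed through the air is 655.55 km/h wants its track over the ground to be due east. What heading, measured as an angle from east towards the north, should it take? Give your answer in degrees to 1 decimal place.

4.4°

The wind pushes perpendicular to the desired track; the heading must have a component into the wind equal to 50.09 km/h: 655.55 sin θ = 50.09.
sin θ = 0.0764, so θ = 4.382°.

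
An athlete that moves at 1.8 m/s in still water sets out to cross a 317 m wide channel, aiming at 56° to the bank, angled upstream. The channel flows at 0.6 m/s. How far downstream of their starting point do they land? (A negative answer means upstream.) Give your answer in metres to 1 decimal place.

-86.4 m

Perpendicular speed = 1.492 m/s; crossing time = 317 / 1.492 = 212.428 s.
Net downstream speed = -0.407 m/s.
Drift = -0.407 × 212.428 = -86.362 m (upstream).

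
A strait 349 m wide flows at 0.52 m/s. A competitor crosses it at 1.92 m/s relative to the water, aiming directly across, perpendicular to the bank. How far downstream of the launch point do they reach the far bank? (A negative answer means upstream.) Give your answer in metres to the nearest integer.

95 m

Perpendicular speed = 1.920 m/s; crossing time = 349 / 1.920 = 181.771 s.
Net downstream speed = 0.520 m/s.
Drift = 0.520 × 181.771 = 94.521 m (downstream).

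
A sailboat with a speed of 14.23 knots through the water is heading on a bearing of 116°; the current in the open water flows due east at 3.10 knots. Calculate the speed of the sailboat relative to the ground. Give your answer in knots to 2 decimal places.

17.07 knots

Taking east as x and north as y: velocity relative to the water = (12.790, -6.238) knots; the water relative to ground = (3.100, 0.000) knots.
Velocity relative to ground = (12.790, -6.238) + (3.100, 0.000) = (15.890, -6.238) knots.
Speed = |(15.890, -6.238)| = 17.070 knots.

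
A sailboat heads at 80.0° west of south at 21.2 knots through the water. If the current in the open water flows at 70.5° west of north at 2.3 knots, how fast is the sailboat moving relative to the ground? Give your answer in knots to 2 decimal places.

23.23 knots

Taking east as x and north as y: velocity relative to the water = (-20.878, -3.681) knots; the water relative to ground = (-2.168, 0.768) knots.
Velocity relative to ground = (-20.878, -3.681) + (-2.168, 0.768) = (-23.046, -2.914) knots.
Speed = |(-23.046, -2.914)| = 23.229 knots.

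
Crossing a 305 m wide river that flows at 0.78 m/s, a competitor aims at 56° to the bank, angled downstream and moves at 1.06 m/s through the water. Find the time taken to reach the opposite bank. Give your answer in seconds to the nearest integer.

347 s

The component of the competitor's velocity perpendicular to the bank is 1.06 × sin 56° = 0.879 m/s.
The flow acts along the bank and has no component across it.
Time = 305 / 0.879 = 347.072 s.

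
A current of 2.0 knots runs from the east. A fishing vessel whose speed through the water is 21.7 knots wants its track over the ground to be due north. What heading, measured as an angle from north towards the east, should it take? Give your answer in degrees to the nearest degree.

5°

The current pushes perpendicular to the desired track; the heading must have a component into the current equal to 2.0 knots: 21.7 sin θ = 2.0.
sin θ = 0.0922, so θ = 5.288°.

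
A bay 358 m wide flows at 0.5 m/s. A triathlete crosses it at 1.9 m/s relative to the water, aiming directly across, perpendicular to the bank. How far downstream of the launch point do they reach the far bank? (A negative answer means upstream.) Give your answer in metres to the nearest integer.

Perpendicular speed = 1.900 m/s; crossing time = 358 / 1.900 = 188.421 s.
Net downstream speed = 0.500 m/s.
Drift = 0.500 × 188.421 = 94.211 m (downstream).

94 m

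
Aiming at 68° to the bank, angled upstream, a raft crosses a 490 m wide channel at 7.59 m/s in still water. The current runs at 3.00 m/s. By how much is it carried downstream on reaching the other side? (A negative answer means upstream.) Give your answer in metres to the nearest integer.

11 m

Perpendicular speed = 7.037 m/s; crossing time = 490 / 7.037 = 69.629 s.
Net downstream speed = 0.157 m/s.
Drift = 0.157 × 69.629 = 10.913 m (downstream).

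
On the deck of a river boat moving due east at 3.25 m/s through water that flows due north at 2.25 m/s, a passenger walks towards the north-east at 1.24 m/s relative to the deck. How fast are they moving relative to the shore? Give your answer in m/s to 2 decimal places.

In east/north components (m/s): passenger relative to river boat = (0.877, 0.877); river boat relative to water = (3.250, 0.000); water relative to ground = (0.000, 2.250).
Sum = (4.127, 3.127) m/s.
Speed = |(4.127, 3.127)| = 5.178 m/s.

5.18 m/s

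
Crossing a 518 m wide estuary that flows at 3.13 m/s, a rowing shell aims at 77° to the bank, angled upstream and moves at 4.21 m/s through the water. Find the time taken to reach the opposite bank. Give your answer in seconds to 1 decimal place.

The component of the rowing shell's velocity perpendicular to the bank is 4.21 × sin 77° = 4.102 m/s.
The flow acts along the bank and has no component across it.
Time = 518 / 4.102 = 126.277 s.

126.3 s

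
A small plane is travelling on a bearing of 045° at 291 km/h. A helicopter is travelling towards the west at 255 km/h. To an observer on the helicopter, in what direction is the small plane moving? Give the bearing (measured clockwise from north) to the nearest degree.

066°

Taking east as x and north as y: small plane velocity = (205.768, 205.768) km/h; helicopter velocity = (-255.000, 0.000) km/h.
Velocity of small plane relative to helicopter = (205.768, 205.768) − (-255.000, 0.000) = (460.768, 205.768) km/h.
Bearing = atan2(460.77, 205.77) = 65.94° clockwise from north.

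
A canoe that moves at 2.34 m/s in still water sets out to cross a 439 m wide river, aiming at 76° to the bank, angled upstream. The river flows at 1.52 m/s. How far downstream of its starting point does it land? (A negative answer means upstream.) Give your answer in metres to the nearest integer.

184 m

Perpendicular speed = 2.270 m/s; crossing time = 439 / 2.270 = 193.350 s.
Net downstream speed = 0.954 m/s.
Drift = 0.954 × 193.350 = 184.437 m (downstream).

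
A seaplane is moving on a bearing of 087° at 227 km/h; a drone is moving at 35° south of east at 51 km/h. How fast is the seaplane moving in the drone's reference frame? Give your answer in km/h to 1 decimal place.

Taking east as x and north as y: seaplane velocity = (226.689, 11.880) km/h; drone velocity = (41.777, -29.252) km/h.
Velocity of seaplane relative to drone = (226.689, 11.880) − (41.777, -29.252) = (184.912, 41.133) km/h.
Magnitude = |(184.912, 41.133)| = 189.432 km/h.

189.4 km/h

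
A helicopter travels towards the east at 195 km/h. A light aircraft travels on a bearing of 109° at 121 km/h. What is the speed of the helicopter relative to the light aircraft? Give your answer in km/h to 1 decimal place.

89.7 km/h

Taking east as x and north as y: helicopter velocity = (195.000, 0.000) km/h; light aircraft velocity = (114.408, -39.394) km/h.
Velocity of helicopter relative to light aircraft = (195.000, 0.000) − (114.408, -39.394) = (80.592, 39.394) km/h.
Magnitude = |(80.592, 39.394)| = 89.705 km/h.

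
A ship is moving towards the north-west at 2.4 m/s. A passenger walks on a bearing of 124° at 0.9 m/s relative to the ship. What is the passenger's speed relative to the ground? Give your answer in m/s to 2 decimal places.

1.53 m/s

Taking east as x and north as y: ship velocity = (-1.697, 1.697) m/s; passenger velocity relative to ship = (0.746, -0.503) m/s.
Velocity relative to ground = (-1.697, 1.697) + (0.746, -0.503) = (-0.951, 1.194) m/s.
Speed = |(-0.951, 1.194)| = 1.526 m/s.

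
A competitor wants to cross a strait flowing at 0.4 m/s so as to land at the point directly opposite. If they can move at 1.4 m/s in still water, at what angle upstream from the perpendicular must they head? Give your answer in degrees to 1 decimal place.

To cancel the current, the upstream component of the competitor's velocity must equal the flow: 1.4 sin θ = 0.4.
sin θ = 0.4 / 1.4 = 0.2857.
θ = arcsin(0.2857) = 16.602°.

16.6°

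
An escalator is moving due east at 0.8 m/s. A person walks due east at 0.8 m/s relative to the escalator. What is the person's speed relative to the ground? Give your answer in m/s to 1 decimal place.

1.6 m/s

Taking east as x and north as y: escalator velocity = (0.800, 0.000) m/s; person velocity relative to escalator = (0.800, 0.000) m/s.
Velocity relative to ground = (0.800, 0.000) + (0.800, 0.000) = (1.600, 0.000) m/s.
Speed = |(1.600, 0.000)| = 1.600 m/s.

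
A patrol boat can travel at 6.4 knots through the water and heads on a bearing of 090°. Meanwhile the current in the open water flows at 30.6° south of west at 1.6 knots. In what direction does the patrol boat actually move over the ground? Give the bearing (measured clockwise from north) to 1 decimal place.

Taking east as x and north as y: velocity relative to the water = (6.400, 0.000) knots; the water relative to ground = (-1.377, -0.814) knots.
Velocity relative to ground = (6.400, 0.000) + (-1.377, -0.814) = (5.023, -0.814) knots.
Bearing = atan2(5.02, -0.81) = 99.21° clockwise from north.

099.2°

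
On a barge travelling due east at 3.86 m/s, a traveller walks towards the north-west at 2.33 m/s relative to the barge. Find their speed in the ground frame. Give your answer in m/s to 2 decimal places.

Taking east as x and north as y: barge velocity = (3.860, 0.000) m/s; traveller velocity relative to barge = (-1.648, 1.648) m/s.
Velocity relative to ground = (3.860, 0.000) + (-1.648, 1.648) = (2.212, 1.648) m/s.
Speed = |(2.212, 1.648)| = 2.759 m/s.

2.76 m/s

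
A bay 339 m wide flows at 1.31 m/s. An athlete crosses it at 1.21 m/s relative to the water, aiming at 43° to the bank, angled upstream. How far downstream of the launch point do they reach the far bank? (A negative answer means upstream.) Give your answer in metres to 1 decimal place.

174.6 m

Perpendicular speed = 0.825 m/s; crossing time = 339 / 0.825 = 410.801 s.
Net downstream speed = 0.425 m/s.
Drift = 0.425 × 410.801 = 174.616 m (downstream).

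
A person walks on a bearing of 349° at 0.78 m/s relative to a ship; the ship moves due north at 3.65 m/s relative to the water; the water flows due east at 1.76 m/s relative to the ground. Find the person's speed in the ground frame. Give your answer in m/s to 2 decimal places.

In east/north components (m/s): person relative to ship = (-0.149, 0.766); ship relative to water = (0.000, 3.650); water relative to ground = (1.760, 0.000).
Sum = (1.611, 4.416) m/s.
Speed = |(1.611, 4.416)| = 4.700 m/s.

4.70 m/s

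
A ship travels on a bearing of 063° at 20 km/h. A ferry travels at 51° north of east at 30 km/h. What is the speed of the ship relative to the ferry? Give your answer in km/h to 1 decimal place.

14.3 km/h

Taking east as x and north as y: ship velocity = (17.820, 9.080) km/h; ferry velocity = (18.880, 23.314) km/h.
Velocity of ship relative to ferry = (17.820, 9.080) − (18.880, 23.314) = (-1.059, -14.235) km/h.
Magnitude = |(-1.059, -14.235)| = 14.274 km/h.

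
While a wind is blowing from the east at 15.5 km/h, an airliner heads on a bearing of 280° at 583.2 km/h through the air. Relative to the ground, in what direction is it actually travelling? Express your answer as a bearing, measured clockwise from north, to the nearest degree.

280°

Taking east as x and north as y: velocity relative to the air = (-574.340, 101.272) km/h; the air relative to ground = (-15.500, 0.000) km/h.
Velocity relative to ground = (-574.340, 101.272) + (-15.500, 0.000) = (-589.840, 101.272) km/h.
Bearing = atan2(-589.84, 101.27) = 279.74° clockwise from north.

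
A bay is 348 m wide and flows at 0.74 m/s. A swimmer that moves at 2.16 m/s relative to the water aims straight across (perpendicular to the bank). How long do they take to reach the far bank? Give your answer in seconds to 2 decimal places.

The component of the swimmer's velocity perpendicular to the bank is 2.16 m/s.
Only the cross-stream component determines the crossing time; the current contributes nothing perpendicular to the bank.
Time = 348 / 2.160 = 161.111 s.

161.11 s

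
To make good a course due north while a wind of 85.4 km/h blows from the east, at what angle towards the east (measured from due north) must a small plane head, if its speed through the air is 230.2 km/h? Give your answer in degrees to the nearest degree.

22°

The wind pushes perpendicular to the desired track; the heading must have a component into the wind equal to 85.4 km/h: 230.2 sin θ = 85.4.
sin θ = 0.3710, so θ = 21.776°.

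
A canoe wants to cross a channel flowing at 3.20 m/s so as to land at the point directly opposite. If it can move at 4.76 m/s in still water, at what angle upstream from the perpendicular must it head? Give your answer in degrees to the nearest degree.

To cancel the current, the upstream component of the canoe's velocity must equal the flow: 4.76 sin θ = 3.20.
sin θ = 3.20 / 4.76 = 0.6723.
θ = arcsin(0.6723) = 42.242°.

42°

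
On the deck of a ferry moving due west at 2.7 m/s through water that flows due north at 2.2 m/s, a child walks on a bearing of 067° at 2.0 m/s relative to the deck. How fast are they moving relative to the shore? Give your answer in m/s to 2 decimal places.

3.10 m/s

In east/north components (m/s): child relative to ferry = (1.841, 0.781); ferry relative to water = (-2.700, 0.000); water relative to ground = (0.000, 2.200).
Sum = (-0.859, 2.981) m/s.
Speed = |(-0.859, 2.981)| = 3.103 m/s.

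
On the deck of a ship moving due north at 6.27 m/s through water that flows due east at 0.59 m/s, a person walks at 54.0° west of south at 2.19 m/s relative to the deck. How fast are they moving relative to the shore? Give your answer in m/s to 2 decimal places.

In east/north components (m/s): person relative to ship = (-1.772, -1.287); ship relative to water = (0.000, 6.270); water relative to ground = (0.590, 0.000).
Sum = (-1.182, 4.983) m/s.
Speed = |(-1.182, 4.983)| = 5.121 m/s.

5.12 m/s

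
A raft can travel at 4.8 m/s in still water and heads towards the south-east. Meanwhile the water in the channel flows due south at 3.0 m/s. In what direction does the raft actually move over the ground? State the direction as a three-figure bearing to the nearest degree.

Taking east as x and north as y: velocity relative to the water = (3.394, -3.394) m/s; the water relative to ground = (0.000, -3.000) m/s.
Velocity relative to ground = (3.394, -3.394) + (0.000, -3.000) = (3.394, -6.394) m/s.
Bearing = atan2(3.39, -6.39) = 152.04° clockwise from north.

152°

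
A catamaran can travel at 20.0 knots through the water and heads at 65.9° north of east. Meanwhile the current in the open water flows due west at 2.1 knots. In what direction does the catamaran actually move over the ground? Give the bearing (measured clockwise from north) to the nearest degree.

Taking east as x and north as y: velocity relative to the water = (8.167, 18.257) knots; the water relative to ground = (-2.100, 0.000) knots.
Velocity relative to ground = (8.167, 18.257) + (-2.100, 0.000) = (6.067, 18.257) knots.
Bearing = atan2(6.07, 18.26) = 18.38° clockwise from north.

018°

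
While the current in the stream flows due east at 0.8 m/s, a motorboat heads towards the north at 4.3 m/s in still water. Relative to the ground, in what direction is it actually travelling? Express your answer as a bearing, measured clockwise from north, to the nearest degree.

011°

Taking east as x and north as y: velocity relative to the water = (0.000, 4.300) m/s; the water relative to ground = (0.800, 0.000) m/s.
Velocity relative to ground = (0.000, 4.300) + (0.800, 0.000) = (0.800, 4.300) m/s.
Bearing = atan2(0.80, 4.30) = 10.54° clockwise from north.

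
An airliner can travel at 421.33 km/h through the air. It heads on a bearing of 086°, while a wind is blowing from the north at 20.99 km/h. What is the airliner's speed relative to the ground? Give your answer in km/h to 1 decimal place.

420.4 km/h

Taking east as x and north as y: velocity relative to the air = (420.304, 29.390) km/h; the air relative to ground = (0.000, -20.990) km/h.
Velocity relative to ground = (420.304, 29.390) + (0.000, -20.990) = (420.304, 8.400) km/h.
Speed = |(420.304, 8.400)| = 420.388 km/h.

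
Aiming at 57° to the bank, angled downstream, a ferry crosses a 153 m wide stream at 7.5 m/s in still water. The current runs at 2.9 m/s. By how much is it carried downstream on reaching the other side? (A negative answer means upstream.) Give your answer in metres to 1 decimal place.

Perpendicular speed = 6.290 m/s; crossing time = 153 / 6.290 = 24.324 s.
Net downstream speed = 6.985 m/s.
Drift = 6.985 × 24.324 = 169.900 m (downstream).

169.9 m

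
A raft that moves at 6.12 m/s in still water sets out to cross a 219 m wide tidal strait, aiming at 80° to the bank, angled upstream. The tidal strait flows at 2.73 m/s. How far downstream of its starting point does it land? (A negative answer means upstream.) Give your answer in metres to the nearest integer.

61 m

Perpendicular speed = 6.027 m/s; crossing time = 219 / 6.027 = 36.336 s.
Net downstream speed = 1.667 m/s.
Drift = 1.667 × 36.336 = 60.583 m (downstream).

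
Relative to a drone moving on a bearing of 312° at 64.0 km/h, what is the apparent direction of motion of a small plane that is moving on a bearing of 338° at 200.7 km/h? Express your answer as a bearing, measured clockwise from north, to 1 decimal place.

349.1°

Taking east as x and north as y: small plane velocity = (-75.184, 186.086) km/h; drone velocity = (-47.561, 42.824) km/h.
Velocity of small plane relative to drone = (-75.184, 186.086) − (-47.561, 42.824) = (-27.622, 143.261) km/h.
Bearing = atan2(-27.62, 143.26) = 349.09° clockwise from north.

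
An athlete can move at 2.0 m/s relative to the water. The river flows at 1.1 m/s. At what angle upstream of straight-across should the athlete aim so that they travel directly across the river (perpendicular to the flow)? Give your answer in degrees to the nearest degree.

33°

To cancel the current, the upstream component of the athlete's velocity must equal the flow: 2.0 sin θ = 1.1.
sin θ = 1.1 / 2.0 = 0.5500.
θ = arcsin(0.5500) = 33.367°.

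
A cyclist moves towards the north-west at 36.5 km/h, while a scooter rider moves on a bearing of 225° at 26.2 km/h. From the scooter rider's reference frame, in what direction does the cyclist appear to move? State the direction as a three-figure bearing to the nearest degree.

351°

Taking east as x and north as y: cyclist velocity = (-25.809, 25.809) km/h; scooter rider velocity = (-18.526, -18.526) km/h.
Velocity of cyclist relative to scooter rider = (-25.809, 25.809) − (-18.526, -18.526) = (-7.283, 44.336) km/h.
Bearing = atan2(-7.28, 44.34) = 350.67° clockwise from north.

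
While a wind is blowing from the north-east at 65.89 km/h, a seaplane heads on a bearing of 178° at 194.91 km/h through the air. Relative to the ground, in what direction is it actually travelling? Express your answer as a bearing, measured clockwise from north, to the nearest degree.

Taking east as x and north as y: velocity relative to the air = (6.802, -194.791) km/h; the air relative to ground = (-46.591, -46.591) km/h.
Velocity relative to ground = (6.802, -194.791) + (-46.591, -46.591) = (-39.789, -241.383) km/h.
Bearing = atan2(-39.79, -241.38) = 189.36° clockwise from north.

189°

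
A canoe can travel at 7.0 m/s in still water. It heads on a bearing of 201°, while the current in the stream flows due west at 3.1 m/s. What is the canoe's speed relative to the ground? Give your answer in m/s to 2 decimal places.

8.61 m/s

Taking east as x and north as y: velocity relative to the water = (-2.509, -6.535) m/s; the water relative to ground = (-3.100, 0.000) m/s.
Velocity relative to ground = (-2.509, -6.535) + (-3.100, 0.000) = (-5.609, -6.535) m/s.
Speed = |(-5.609, -6.535)| = 8.612 m/s.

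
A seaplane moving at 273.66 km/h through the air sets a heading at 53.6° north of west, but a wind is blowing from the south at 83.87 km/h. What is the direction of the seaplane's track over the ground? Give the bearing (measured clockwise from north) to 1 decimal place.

Taking east as x and north as y: velocity relative to the air = (-162.395, 220.267) km/h; the air relative to ground = (0.000, 83.870) km/h.
Velocity relative to ground = (-162.395, 220.267) + (0.000, 83.870) = (-162.395, 304.137) km/h.
Bearing = atan2(-162.40, 304.14) = 331.90° clockwise from north.

331.9°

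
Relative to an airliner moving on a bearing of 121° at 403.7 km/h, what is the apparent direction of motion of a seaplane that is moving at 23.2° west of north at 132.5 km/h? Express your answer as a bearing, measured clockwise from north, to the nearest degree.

Taking east as x and north as y: seaplane velocity = (-52.197, 121.785) km/h; airliner velocity = (346.038, -207.921) km/h.
Velocity of seaplane relative to airliner = (-52.197, 121.785) − (346.038, -207.921) = (-398.236, 329.706) km/h.
Bearing = atan2(-398.24, 329.71) = 309.62° clockwise from north.

310°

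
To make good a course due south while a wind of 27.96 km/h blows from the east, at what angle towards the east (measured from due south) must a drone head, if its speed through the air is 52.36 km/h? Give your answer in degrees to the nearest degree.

32°

The wind pushes perpendicular to the desired track; the heading must have a component into the wind equal to 27.96 km/h: 52.36 sin θ = 27.96.
sin θ = 0.5340, so θ = 32.276°.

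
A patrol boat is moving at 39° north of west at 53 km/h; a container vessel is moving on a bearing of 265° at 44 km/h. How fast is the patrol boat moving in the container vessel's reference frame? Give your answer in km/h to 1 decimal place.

Taking east as x and north as y: patrol boat velocity = (-41.189, 33.354) km/h; container vessel velocity = (-43.833, -3.835) km/h.
Velocity of patrol boat relative to container vessel = (-41.189, 33.354) − (-43.833, -3.835) = (2.644, 37.189) km/h.
Magnitude = |(2.644, 37.189)| = 37.283 km/h.

37.3 km/h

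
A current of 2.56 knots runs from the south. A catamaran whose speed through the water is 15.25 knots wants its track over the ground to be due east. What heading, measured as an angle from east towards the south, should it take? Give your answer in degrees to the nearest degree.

10°

The current pushes perpendicular to the desired track; the heading must have a component into the current equal to 2.56 knots: 15.25 sin θ = 2.56.
sin θ = 0.1679, so θ = 9.664°.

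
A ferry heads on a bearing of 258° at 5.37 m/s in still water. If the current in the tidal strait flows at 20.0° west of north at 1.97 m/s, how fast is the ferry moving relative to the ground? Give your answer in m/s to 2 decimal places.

Taking east as x and north as y: velocity relative to the water = (-5.253, -1.116) m/s; the water relative to ground = (-0.674, 1.851) m/s.
Velocity relative to ground = (-5.253, -1.116) + (-0.674, 1.851) = (-5.926, 0.735) m/s.
Speed = |(-5.926, 0.735)| = 5.972 m/s.

5.97 m/s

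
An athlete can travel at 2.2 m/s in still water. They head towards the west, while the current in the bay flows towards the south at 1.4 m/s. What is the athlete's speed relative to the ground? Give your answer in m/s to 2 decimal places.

Taking east as x and north as y: velocity relative to the water = (-2.200, 0.000) m/s; the water relative to ground = (0.000, -1.400) m/s.
Velocity relative to ground = (-2.200, 0.000) + (0.000, -1.400) = (-2.200, -1.400) m/s.
Speed = |(-2.200, -1.400)| = 2.608 m/s.

2.61 m/s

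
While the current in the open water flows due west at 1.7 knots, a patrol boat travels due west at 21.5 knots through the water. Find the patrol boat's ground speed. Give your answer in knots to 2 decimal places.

Taking east as x and north as y: velocity relative to the water = (-21.500, 0.000) knots; the water relative to ground = (-1.700, 0.000) knots.
Velocity relative to ground = (-21.500, 0.000) + (-1.700, 0.000) = (-23.200, 0.000) knots.
Speed = |(-23.200, 0.000)| = 23.200 knots.

23.20 knots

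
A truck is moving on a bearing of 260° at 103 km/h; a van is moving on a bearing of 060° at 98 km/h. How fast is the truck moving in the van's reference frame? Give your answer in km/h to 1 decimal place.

197.9 km/h

Taking east as x and north as y: truck velocity = (-101.435, -17.886) km/h; van velocity = (84.870, 49.000) km/h.
Velocity of truck relative to van = (-101.435, -17.886) − (84.870, 49.000) = (-186.306, -66.886) km/h.
Magnitude = |(-186.306, -66.886)| = 197.948 km/h.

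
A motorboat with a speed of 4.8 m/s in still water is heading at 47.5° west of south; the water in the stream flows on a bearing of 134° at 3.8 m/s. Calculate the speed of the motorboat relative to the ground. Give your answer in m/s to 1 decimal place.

Taking east as x and north as y: velocity relative to the water = (-3.539, -3.243) m/s; the water relative to ground = (2.733, -2.640) m/s.
Velocity relative to ground = (-3.539, -3.243) + (2.733, -2.640) = (-0.805, -5.883) m/s.
Speed = |(-0.805, -5.883)| = 5.937 m/s.

5.9 m/s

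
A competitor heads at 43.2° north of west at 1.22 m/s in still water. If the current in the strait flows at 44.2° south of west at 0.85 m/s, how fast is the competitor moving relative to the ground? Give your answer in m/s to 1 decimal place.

Taking east as x and north as y: velocity relative to the water = (-0.889, 0.835) m/s; the water relative to ground = (-0.609, -0.593) m/s.
Velocity relative to ground = (-0.889, 0.835) + (-0.609, -0.593) = (-1.499, 0.243) m/s.
Speed = |(-1.499, 0.243)| = 1.518 m/s.

1.5 m/s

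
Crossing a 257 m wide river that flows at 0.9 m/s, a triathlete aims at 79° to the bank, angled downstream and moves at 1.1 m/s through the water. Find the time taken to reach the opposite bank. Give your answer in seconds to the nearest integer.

The component of the triathlete's velocity perpendicular to the bank is 1.1 × sin 79° = 1.080 m/s.
The flow acts along the bank and has no component across it.
Time = 257 / 1.080 = 238.009 s.

238 s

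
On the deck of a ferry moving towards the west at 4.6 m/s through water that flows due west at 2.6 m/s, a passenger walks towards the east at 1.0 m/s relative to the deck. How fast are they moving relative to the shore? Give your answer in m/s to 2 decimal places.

In east/north components (m/s): passenger relative to ferry = (1.000, 0.000); ferry relative to water = (-4.600, 0.000); water relative to ground = (-2.600, 0.000).
Sum = (-6.200, 0.000) m/s.
Speed = |(-6.200, 0.000)| = 6.200 m/s.

6.20 m/s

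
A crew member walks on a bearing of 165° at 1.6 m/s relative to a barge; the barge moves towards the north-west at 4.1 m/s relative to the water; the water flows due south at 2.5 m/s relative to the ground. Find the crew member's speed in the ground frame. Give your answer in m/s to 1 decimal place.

In east/north components (m/s): crew member relative to barge = (0.414, -1.545); barge relative to water = (-2.899, 2.899); water relative to ground = (0.000, -2.500).
Sum = (-2.485, -1.146) m/s.
Speed = |(-2.485, -1.146)| = 2.737 m/s.

2.7 m/s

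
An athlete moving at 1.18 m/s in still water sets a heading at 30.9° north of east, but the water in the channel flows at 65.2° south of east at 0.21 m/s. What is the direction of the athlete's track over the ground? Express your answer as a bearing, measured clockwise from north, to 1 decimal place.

069.3°

Taking east as x and north as y: velocity relative to the water = (1.013, 0.606) m/s; the water relative to ground = (0.088, -0.191) m/s.
Velocity relative to ground = (1.013, 0.606) + (0.088, -0.191) = (1.101, 0.415) m/s.
Bearing = atan2(1.10, 0.42) = 69.32° clockwise from north.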